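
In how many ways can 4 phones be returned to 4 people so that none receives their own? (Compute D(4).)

Derangements satisfy D(n) = (n-1)(D(n-1) + D(n-2)), starting from D(0)=1, D(1)=0.
D(2) = 1 x (0 + 1) = 1
D(3) = 2 x (1 + 0) = 2
D(4) = 3 x (D(3) + D(2)) = 3 x (2 + 1)

Final answer: D(4) = 9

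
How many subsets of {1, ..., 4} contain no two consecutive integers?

Let a(n) count such subsets of {1, ..., n}. Either n is excluded (a(n-1) ways) or n is included, forcing n-1 out (a(n-2) ways), so a(n) = a(n-1) + a(n-2) with a(1)=2, a(2)=3.
Iterating the recurrence: a(1)=2, a(2)=3, a(3)=5, a(4)=8.

Final answer: 8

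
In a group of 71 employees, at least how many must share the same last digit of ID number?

There are 10 possible values for last digit of ID number. With 71 employees and 10 categories, by pigeonhole: ceiling(71/10).

Final answer: 8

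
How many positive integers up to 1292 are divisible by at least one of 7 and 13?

Multiples of 7: 184. Multiples of 13: 99. Of both (lcm=91): 14.
By inclusion-exclusion: 184 + 99 - 14.

Final answer: 269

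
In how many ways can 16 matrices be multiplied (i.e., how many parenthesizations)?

This is counted by the nth Catalan number C_n. Here n = 16 - 1 = 15.
C_n = C(2n,n)/(n+1), so C_{15} = C(30,15)/16 = 155117520/16.

Final answer: C_{15} = 9694845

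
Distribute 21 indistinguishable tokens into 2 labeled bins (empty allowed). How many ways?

Stars and bars: C(n+k-1, k-1) = C(22,1).

Final answer: C(22,1) = 22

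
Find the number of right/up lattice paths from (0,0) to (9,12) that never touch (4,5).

Total paths to (9,12): C(21,12) = 293930.
Paths through (4,5): C(9,5) x C(12,7) = 99792.
Avoiding (4,5): 293930 - 99792.

Final answer: 194138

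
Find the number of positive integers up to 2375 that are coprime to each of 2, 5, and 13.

|div by 2|=1187, |div by 5|=475, |div by 13|=182.
|div by 2&5|=237, |div by 2&13|=91, |div by 5&13|=36, |div by all|=18.
By inclusion-exclusion, divisible by at least one: 1187+475+182-237-91-36+18 = 1498.
Not divisible by any: 2375 - 1498.

Final answer: 877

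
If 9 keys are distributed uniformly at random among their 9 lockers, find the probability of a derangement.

Derangements satisfy D(n) = (n-1)(D(n-1) + D(n-2)), starting from D(0)=1, D(1)=0.
Building up: D(2)=1, D(3)=2, D(4)=9, D(5)=44, D(6)=265, D(7)=1854, D(8)=14833, D(9)=133496.
Total arrangements: 9! = 362880.
Probability = D(9)/9! = 16687/45360.

Final answer: D(9)/9! = 133496/362880 = 0.367879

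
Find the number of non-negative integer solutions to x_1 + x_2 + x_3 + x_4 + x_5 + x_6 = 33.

Stars and bars with 33 stars and 5 bars:
C(33+6-1, 6-1) = C(38,5).

Final answer: C(38,5) = 501942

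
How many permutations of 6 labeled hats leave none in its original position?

D(n) = (n-1)(D(n-1) + D(n-2)), D(0)=1, D(1)=0.
D(2) = 1 x (0 + 1) = 1
D(3) = 2 x (1 + 0) = 2
D(4) = 3 x (2 + 1) = 9
D(5) = 4 x (9 + 2) = 44
D(6) = 5 x (D(5) + D(4)) = 5 x (44 + 9)

Final answer: D(6) = 265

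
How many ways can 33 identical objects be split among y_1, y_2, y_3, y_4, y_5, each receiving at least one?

Substitute y'_i = y_i - 1 (so y'_i >= 0). Then sum y'_i = 33 - 5 = 28.
Stars and bars: C(28+5-1, 5-1) = C(32,4).

Final answer: C(32,4) = 35960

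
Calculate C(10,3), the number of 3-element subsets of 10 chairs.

C(10,3) = 10!/(3! x (10-3)!).

Final answer: C(10,3) = 120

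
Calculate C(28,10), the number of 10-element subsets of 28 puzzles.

C(28,10) = 28!/(10! x 18!).

Final answer: \binom{28}{10} = 13123110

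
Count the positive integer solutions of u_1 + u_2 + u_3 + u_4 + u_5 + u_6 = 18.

Substitute u'_i = u_i - 1 (so u'_i >= 0). Then sum u'_i = 18 - 6 = 12.
Stars and bars: C(12+6-1, 6-1) = C(17,5).

Final answer: C(17,5) = 6188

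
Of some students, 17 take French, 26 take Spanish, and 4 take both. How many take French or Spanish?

|A union B| = |A| + |B| - |A intersect B| = 17 + 26 - 4.

Final answer: 39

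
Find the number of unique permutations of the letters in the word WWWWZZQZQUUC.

Letters (C:1, Q:2, U:2, W:4, Z:3). Total letters: 12.
Permutations = 12!/(4! x 3! x 2! x 2!).

Final answer: 831600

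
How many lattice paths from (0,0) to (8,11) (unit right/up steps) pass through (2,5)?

Paths (0,0)->(2,5): C(7,5) = 21.
Paths (2,5)->(8,11): C(12,6) = 924.
By multiplication principle: 21 x 924.

Final answer: 19404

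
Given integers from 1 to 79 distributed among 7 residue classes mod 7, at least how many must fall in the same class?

By pigeonhole with 79 objects and 7 categories: ceiling(79/7).

Final answer: 12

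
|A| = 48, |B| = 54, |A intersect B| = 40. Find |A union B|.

|A union B| = |A| + |B| - |A intersect B| = 48 + 54 - 40.

Final answer: 62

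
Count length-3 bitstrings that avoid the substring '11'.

A valid string ends in 0 (append to any length-(n-1) valid string) or in 01 (append to any length-(n-2) valid string), so a(n) = a(n-1) + a(n-2) with a(1)=2, a(2)=3.
Building up term by term: a(1)=2, a(2)=3, a(3)=5.

Final answer: 5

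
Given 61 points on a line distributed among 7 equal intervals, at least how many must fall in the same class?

By pigeonhole with 61 objects and 7 categories: ceiling(61/7).

Final answer: 9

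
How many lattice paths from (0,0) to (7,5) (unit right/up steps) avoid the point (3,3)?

Total paths to (7,5): C(12,5) = 792.
Paths through (3,3): C(6,3) x C(6,2) = 300.
Avoiding (3,3): 792 - 300.

Final answer: 492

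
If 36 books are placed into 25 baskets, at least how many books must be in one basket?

By the pigeonhole principle: ceiling(36/25).

Final answer: 2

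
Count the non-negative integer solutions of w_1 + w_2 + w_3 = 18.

Stars and bars with 18 stars and 2 bars:
C(18+3-1, 3-1) = C(20,2).

Final answer: C(20,2) = 190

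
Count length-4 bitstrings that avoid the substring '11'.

A valid string ends in 0 (append to any length-(n-1) valid string) or in 01 (append to any length-(n-2) valid string), so a(n) = a(n-1) + a(n-2) with a(1)=2, a(2)=3.
Iterating the recurrence: a(1)=2, a(2)=3, a(3)=5, a(4)=8.

Final answer: 8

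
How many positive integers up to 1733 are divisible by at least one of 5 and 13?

Multiples of 5: 346. Multiples of 13: 133. Of both (lcm=65): 26.
By inclusion-exclusion: 346 + 133 - 26.

Final answer: 453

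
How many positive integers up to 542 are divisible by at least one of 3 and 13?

Multiples of 3: 180. Multiples of 13: 41. Of both (lcm=39): 13.
By inclusion-exclusion: 180 + 41 - 13.

Final answer: 208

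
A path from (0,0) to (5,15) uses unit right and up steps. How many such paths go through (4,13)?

Paths (0,0)->(4,13): C(17,13) = 2380.
Paths (4,13)->(5,15): C(3,2) = 3.
By multiplication principle: 2380 x 3.

Final answer: 7140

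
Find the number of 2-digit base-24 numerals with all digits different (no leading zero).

The leading digit has 23 choices (anything but zero); the next has 23 (anything but the first), then 22, and so on, one fewer each time.
Total: 23 x 23.

Final answer: 529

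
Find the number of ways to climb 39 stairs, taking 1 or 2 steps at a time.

Let f(n) be the number of climbs. Removing the last move (1 or 2 steps) gives f(n) = f(n-1) + f(n-2); base cases f(1)=1, f(2)=2.
Computing successive values: f(1)=1, f(2)=2, f(3)=3, f(4)=5, f(5)=8, f(6)=13, f(7)=21, f(8)=34, f(9)=55, f(10)=89, f(11)=144, f(12)=233, f(13)=377, f(14)=610, f(15)=987, f(16)=1597, f(17)=2584, f(18)=4181, f(19)=6765, f(20)=10946, f(21)=17711, f(22)=28657, f(23)=46368, f(24)=75025, f(25)=121393, f(26)=196418, f(27)=317811, f(28)=514229, f(29)=832040, f(30)=1346269, f(31)=2178309, f(32)=3524578, f(33)=5702887, f(34)=9227465, f(35)=14930352, f(36)=24157817, f(37)=39088169, f(38)=63245986, f(39)=102334155.

Final answer: 102334155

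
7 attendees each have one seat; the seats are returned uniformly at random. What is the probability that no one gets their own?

D(n) = (n-1)(D(n-1) + D(n-2)), D(0)=1, D(1)=0.
Building up: D(2)=1, D(3)=2, D(4)=9, D(5)=44, D(6)=265, D(7)=1854.
Total arrangements: 7! = 5040.
Probability = D(7)/7! = 103/280.

Final answer: D(7)/7! = 1854/5040 = 0.367857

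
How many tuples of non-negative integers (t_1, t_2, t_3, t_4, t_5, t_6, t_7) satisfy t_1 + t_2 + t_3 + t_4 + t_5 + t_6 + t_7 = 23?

Stars and bars with 23 stars and 6 bars:
C(23+7-1, 7-1) = C(29,6).

Final answer: C(29,6) = 475020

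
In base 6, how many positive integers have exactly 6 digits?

Leading digit: 5 options (nonzero). Other 5 digit(s): 6 options each.
Total: 5 x 6^5.

Final answer: 38880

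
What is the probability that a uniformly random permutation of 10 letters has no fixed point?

Derangements satisfy D(n) = (n-1)(D(n-1) + D(n-2)), starting from D(0)=1, D(1)=0.
Building up: D(2)=1, D(3)=2, D(4)=9, D(5)=44, D(6)=265, D(7)=1854, D(8)=14833, D(9)=133496, D(10)=1334961.
Total arrangements: 10! = 3628800.
Probability = D(10)/10! = 16481/44800.

Final answer: D(10)/10! = 1334961/3628800 = 0.367879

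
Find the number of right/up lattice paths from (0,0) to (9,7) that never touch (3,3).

Total paths to (9,7): C(16,7) = 11440.
Paths through (3,3): C(6,3) x C(10,4) = 4200.
Avoiding (3,3): 11440 - 4200.

Final answer: 7240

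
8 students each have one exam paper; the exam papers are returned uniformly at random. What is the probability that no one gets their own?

Use the recurrence D(n) = (n-1)(D(n-1) + D(n-2)) with D(0)=1, D(1)=0.
Building up: D(2)=1, D(3)=2, D(4)=9, D(5)=44, D(6)=265, D(7)=1854, D(8)=14833.
Total arrangements: 8! = 40320.
Probability = D(8)/8! = 2119/5760.

Final answer: D(8)/8! = 14833/40320 = 0.367882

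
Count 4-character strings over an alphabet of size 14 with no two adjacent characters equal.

First character: 14 choices. Each subsequent: 13 choices (must differ from the previous one).
Total: 14 x 13^3.

Final answer: 14 x 13^{3} = 30758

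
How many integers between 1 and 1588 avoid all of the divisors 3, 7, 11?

|div by 3|=529, |div by 7|=226, |div by 11|=144.
|div by 3&7|=75, |div by 3&11|=48, |div by 7&11|=20, |div by all|=6.
By inclusion-exclusion, divisible by at least one: 529+226+144-75-48-20+6 = 762.
Not divisible by any: 1588 - 762.

Final answer: 826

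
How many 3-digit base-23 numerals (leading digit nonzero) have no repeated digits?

First digit: 22 (nonzero). Second: 22 (not first). Third: 21, etc.
Total: 22 x 22 x 21.

Final answer: 10164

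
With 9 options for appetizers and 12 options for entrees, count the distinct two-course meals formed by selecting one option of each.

By the multiplication principle: 9 x 12.

Final answer: 108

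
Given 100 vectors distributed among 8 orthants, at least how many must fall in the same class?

By pigeonhole with 100 objects and 8 categories: ceiling(100/8).

Final answer: 13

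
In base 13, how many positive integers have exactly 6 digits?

These are the integers in [13^5, 13^6), so the count is 13^6 - 13^5 = 12 x 13^5.

Final answer: 4455516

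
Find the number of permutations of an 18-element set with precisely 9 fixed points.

Choose which 9 elements are fixed: C(18,9) = 48620.
Derange the remaining 9 using D(j) = (j-1)(D(j-1) + D(j-2)), D(0)=1, D(1)=0: D(2)=1, D(3)=2, D(4)=9, D(5)=44, D(6)=265, D(7)=1854, D(8)=14833, D(9)=133496.
Total: 48620 x 133496.

Final answer: C(18,9) D(9) = 6490575520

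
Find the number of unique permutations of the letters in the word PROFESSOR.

Letters (E:1, F:1, O:2, P:1, R:2, S:2). Total letters: 9.
Permutations = 9!/(2! x 2! x 2!).

Final answer: 45360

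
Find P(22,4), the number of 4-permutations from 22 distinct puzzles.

P(22,4) = 22!/(22-4)! = 22!/18!.

Final answer: P(22,4) = 175560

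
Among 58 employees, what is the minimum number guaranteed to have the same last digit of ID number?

There are 10 possible values for last digit of ID number. With 58 employees and 10 categories, by pigeonhole: ceiling(58/10).

Final answer: 6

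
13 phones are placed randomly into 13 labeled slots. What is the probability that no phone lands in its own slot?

Use the recurrence D(n) = (n-1)(D(n-1) + D(n-2)) with D(0)=1, D(1)=0.
Building up: D(2)=1, D(3)=2, D(4)=9, D(5)=44, D(6)=265, D(7)=1854, D(8)=14833, D(9)=133496, D(10)=1334961, D(11)=14684570, D(12)=176214841, D(13)=2290792932.
Total arrangements: 13! = 6227020800.
Probability = D(13)/13! = 63633137/172972800.

Final answer: D(13)/13! = 2290792932/6227020800 = 0.367879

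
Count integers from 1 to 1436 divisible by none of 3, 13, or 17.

|div by 3|=478, |div by 13|=110, |div by 17|=84.
|div by 3&13|=36, |div by 3&17|=28, |div by 13&17|=6, |div by all|=2.
By inclusion-exclusion, divisible by at least one: 478+110+84-36-28-6+2 = 604.
Not divisible by any: 1436 - 604.

Final answer: 832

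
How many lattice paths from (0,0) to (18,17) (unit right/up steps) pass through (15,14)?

Paths (0,0)->(15,14): C(29,14) = 77558760.
Paths (15,14)->(18,17): C(6,3) = 20.
By multiplication principle: 77558760 x 20.

Final answer: 1551175200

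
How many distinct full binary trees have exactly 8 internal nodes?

The structures are counted by the Catalan number C_n. Here n = 8.
C_n = (2n)!/(n!(n+1)!), so C_{8} = 16!/(8! x 9!) = C(16,8)/9 = 12870/9.

Final answer: C_{8} = 1430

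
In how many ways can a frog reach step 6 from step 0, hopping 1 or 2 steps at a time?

Let f(n) count the ways. The last step is size 1 or 2, so f(n) = f(n-1) + f(n-2) with f(1)=1, f(2)=2.
Iterating the recurrence: f(1)=1, f(2)=2, f(3)=3, f(4)=5, f(5)=8, f(6)=13.

Final answer: 13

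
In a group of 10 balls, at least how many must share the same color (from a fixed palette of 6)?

There are 6 possible values for color (from a fixed palette of 6). With 10 balls and 6 categories, by pigeonhole: ceiling(10/6).

Final answer: 2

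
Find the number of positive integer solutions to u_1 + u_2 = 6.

Substitute u'_i = u_i - 1 (so u'_i >= 0). Then sum u'_i = 6 - 2 = 4.
Stars and bars: C(4+2-1, 2-1) = C(5,1).

Final answer: C(5,1) = 5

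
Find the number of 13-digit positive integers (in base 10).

These are the integers in [10^12, 10^13), so the count is 10^13 - 10^12 = 9 x 10^12.

Final answer: 9000000000000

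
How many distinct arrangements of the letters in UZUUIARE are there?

Letters (A:1, E:1, I:1, R:1, U:3, Z:1). Total letters: 8.
Permutations = 8!/(3!).

Final answer: 6720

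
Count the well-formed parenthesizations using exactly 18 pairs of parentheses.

This is counted by the nth Catalan number C_n. Here n = 18 (pairs).
Using C_0 = 1 and C_(k+1) = C_k x 2(2k+1)/(k+2), build up term by term: C_1=1, C_2=2, C_3=5, C_4=14, C_5=42, C_6=132, C_7=429, C_8=1430, C_9=4862, C_10=16796, C_11=58786, C_12=208012, C_13=742900, C_14=2674440, C_15=9694845, C_16=35357670, C_17=129644790, C_18=477638700.

Final answer: C_{18} = 477638700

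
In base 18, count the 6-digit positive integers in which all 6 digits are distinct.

The leading digit has 17 choices (anything but zero); the next has 17 (anything but the first), then 16, and so on, one fewer each time.
Total: 17 x 17 x 16 x 15 x 14 x 13.

Final answer: 12623520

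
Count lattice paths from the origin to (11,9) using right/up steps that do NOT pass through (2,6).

Total paths to (11,9): C(20,9) = 167960.
Paths through (2,6): C(8,6) x C(12,3) = 6160.
Avoiding (2,6): 167960 - 6160.

Final answer: 161800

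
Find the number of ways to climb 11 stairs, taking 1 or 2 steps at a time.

Let f(n) be the number of climbs. Removing the last move (1 or 2 steps) gives f(n) = f(n-1) + f(n-2); base cases f(1)=1, f(2)=2.
Computing successive values: f(1)=1, f(2)=2, f(3)=3, f(4)=5, f(5)=8, f(6)=13, f(7)=21, f(8)=34, f(9)=55, f(10)=89, f(11)=144.

Final answer: 144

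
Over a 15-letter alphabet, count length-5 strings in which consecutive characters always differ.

Let g(n) count such strings. g(1) = 15, and each valid string of length n-1 extends in 14 ways (any symbol but the last), so g(n) = 14 g(n-1).
Total: g(5) = 15 x 14^4.

Final answer: 15 x 14^{4} = 576240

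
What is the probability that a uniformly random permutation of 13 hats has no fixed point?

Use the recurrence D(n) = (n-1)(D(n-1) + D(n-2)) with D(0)=1, D(1)=0.
Building up: D(2)=1, D(3)=2, D(4)=9, D(5)=44, D(6)=265, D(7)=1854, D(8)=14833, D(9)=133496, D(10)=1334961, D(11)=14684570, D(12)=176214841, D(13)=2290792932.
Total arrangements: 13! = 6227020800.
Probability = D(13)/13! = 63633137/172972800.

Final answer: D(13)/13! = 2290792932/6227020800 = 0.367879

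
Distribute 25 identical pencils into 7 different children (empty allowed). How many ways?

Stars and bars: C(n+k-1, k-1) = C(31,6).

Final answer: C(31,6) = 736281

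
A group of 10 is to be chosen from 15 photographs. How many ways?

C(15,10) = 15!/(10! x 5!).

Final answer: \binom{15}{10} = 3003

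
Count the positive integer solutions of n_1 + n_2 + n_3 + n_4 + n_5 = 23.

Substitute n'_i = n_i - 1 (so n'_i >= 0). Then sum n'_i = 23 - 5 = 18.
Stars and bars: C(18+5-1, 5-1) = C(22,4).

Final answer: C(22,4) = 7315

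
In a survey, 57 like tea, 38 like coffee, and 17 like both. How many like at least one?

|A union B| = |A| + |B| - |A intersect B| = 57 + 38 - 17.

Final answer: 78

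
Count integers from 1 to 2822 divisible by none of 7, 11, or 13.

|div by 7|=403, |div by 11|=256, |div by 13|=217.
|div by 7&11|=36, |div by 7&13|=31, |div by 11&13|=19, |div by all|=2.
By inclusion-exclusion, divisible by at least one: 403+256+217-36-31-19+2 = 792.
Not divisible by any: 2822 - 792.

Final answer: 2030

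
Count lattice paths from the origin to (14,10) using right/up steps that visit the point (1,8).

Paths (0,0)->(1,8): C(9,8) = 9.
Paths (1,8)->(14,10): C(15,2) = 105.
By multiplication principle: 9 x 105.

Final answer: 945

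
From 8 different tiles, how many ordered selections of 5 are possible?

P(8,5) = 8!/(8-5)! = 8!/3!.

Final answer: P(8,5) = 6720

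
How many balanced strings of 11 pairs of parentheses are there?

This is counted by the nth Catalan number C_n. Here n = 11 (pairs).
C_n = C(2n,n) - C(2n,n+1), so C_{11} = C(22,11) - C(22,12) = 705432 - 646646.

Final answer: C_{11} = 58786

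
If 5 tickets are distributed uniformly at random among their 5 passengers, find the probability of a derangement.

Derangements satisfy D(n) = (n-1)(D(n-1) + D(n-2)), starting from D(0)=1, D(1)=0.
Building up: D(2)=1, D(3)=2, D(4)=9, D(5)=44.
Total arrangements: 5! = 120.
Probability = D(5)/5! = 11/30.

Final answer: D(5)/5! = 44/120 = 0.366667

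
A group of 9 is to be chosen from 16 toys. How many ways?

C(16,9) = 16!/(9! x 7!).

Final answer: \binom{16}{9} = 11440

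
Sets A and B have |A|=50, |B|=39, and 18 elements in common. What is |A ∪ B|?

|A union B| = |A| + |B| - |A intersect B| = 50 + 39 - 18.

Final answer: 71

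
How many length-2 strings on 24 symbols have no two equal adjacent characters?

First character: 24 choices. Each subsequent: 23 choices (must differ from the previous one).
Total: 24 x 23^1.

Final answer: 24 x 23^{1} = 552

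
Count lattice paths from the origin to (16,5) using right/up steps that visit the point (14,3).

Paths (0,0)->(14,3): C(17,3) = 680.
Paths (14,3)->(16,5): C(4,2) = 6.
By multiplication principle: 680 x 6.

Final answer: 4080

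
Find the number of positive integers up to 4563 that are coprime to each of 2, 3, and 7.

|div by 2|=2281, |div by 3|=1521, |div by 7|=651.
|div by 2&3|=760, |div by 2&7|=325, |div by 3&7|=217, |div by all|=108.
By inclusion-exclusion, divisible by at least one: 2281+1521+651-760-325-217+108 = 3259.
Not divisible by any: 4563 - 3259.

Final answer: 1304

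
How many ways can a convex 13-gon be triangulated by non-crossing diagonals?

The structures are counted by the Catalan number C_n. Here n = 13 - 2 = 11.
Using C_0 = 1 and C_(k+1) = C_k x 2(2k+1)/(k+2), build up term by term: C_1=1, C_2=2, C_3=5, C_4=14, C_5=42, C_6=132, C_7=429, C_8=1430, C_9=4862, C_10=16796, C_11=58786.

Final answer: C_{11} = 58786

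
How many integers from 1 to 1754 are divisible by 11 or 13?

Multiples of 11: 159. Multiples of 13: 134. Of both (lcm=143): 12.
By inclusion-exclusion: 159 + 134 - 12.

Final answer: 281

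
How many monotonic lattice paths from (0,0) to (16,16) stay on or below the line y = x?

Total monotonic paths to (16,16): C(32,16) = 601080390.
Paths that cross above y=x (reflection bijection): C(32,17) = 565722720.
Valid Dyck paths: 601080390 - 565722720.
(Equivalently, C_{16} = C(32,16)/17 = 601080390/17.)

Final answer: C_{16} = 35357670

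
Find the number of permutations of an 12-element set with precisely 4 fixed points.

Choose which 4 elements are fixed: C(12,4) = 495.
Derange the remaining 8 using D(j) = (j-1)(D(j-1) + D(j-2)), D(0)=1, D(1)=0: D(2)=1, D(3)=2, D(4)=9, D(5)=44, D(6)=265, D(7)=1854, D(8)=14833.
Total: 495 x 14833.

Final answer: C(12,4) D(8) = 7342335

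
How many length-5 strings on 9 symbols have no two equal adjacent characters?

First character: 9 choices. Each subsequent: 8 choices (must differ from the previous one).
Total: 9 x 8^4.

Final answer: 9 x 8^{4} = 36864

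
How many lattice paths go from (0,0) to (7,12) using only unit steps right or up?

Each path has 7 right steps and 12 up steps in some order (19 steps total).
Choose which 12 of the 19 steps are up: C(19,12).

Final answer: C(19,12) = 50388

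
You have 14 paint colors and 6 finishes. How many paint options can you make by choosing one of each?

By the multiplication principle: 14 x 6.

Final answer: 84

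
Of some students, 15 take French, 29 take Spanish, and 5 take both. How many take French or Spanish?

|A union B| = |A| + |B| - |A intersect B| = 15 + 29 - 5.

Final answer: 39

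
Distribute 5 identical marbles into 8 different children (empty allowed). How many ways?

Stars and bars: C(n+k-1, k-1) = C(12,7).

Final answer: C(12,7) = 792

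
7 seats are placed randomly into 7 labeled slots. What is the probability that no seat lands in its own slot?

Derangements satisfy D(n) = (n-1)(D(n-1) + D(n-2)), starting from D(0)=1, D(1)=0.
Building up: D(2)=1, D(3)=2, D(4)=9, D(5)=44, D(6)=265, D(7)=1854.
Total arrangements: 7! = 5040.
Probability = D(7)/7! = 103/280.

Final answer: D(7)/7! = 1854/5040 = 0.367857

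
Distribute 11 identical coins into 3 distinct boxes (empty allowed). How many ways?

Stars and bars: C(n+k-1, k-1) = C(13,2).

Final answer: C(13,2) = 78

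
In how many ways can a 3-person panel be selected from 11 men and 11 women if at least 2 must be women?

Sum over valid woman counts:
C(11,2)C(11,1) = 605
C(11,3)C(11,0) = 165
Total: 605 + 165.

Final answer: 770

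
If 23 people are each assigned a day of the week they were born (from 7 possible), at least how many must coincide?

There are 7 possible values for day of the week they were born. With 23 people and 7 categories, by pigeonhole: ceiling(23/7).

Final answer: 4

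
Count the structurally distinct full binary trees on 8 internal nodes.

The structures are counted by the Catalan number C_n. Here n = 8.
C_n = C(2n,n)/(n+1), so C_{8} = C(16,8)/9 = 12870/9.

Final answer: C_{8} = 1430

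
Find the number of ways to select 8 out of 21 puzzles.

C(21,8) = 21!/(8! x (21-8)!).

Final answer: C(21,8) = 203490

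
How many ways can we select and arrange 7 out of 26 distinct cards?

P(26,7) = 26!/(26-7)! = 26!/19!.

Final answer: P(26,7) = 3315312000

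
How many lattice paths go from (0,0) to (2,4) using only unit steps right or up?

Each path has 2 right steps and 4 up steps in some order (6 steps total).
Choose which 4 of the 6 steps are up: C(6,4).

Final answer: C(6,4) = 15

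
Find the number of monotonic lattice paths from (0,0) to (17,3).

Each path has 17 right steps and 3 up steps in some order (20 steps total).
Choose which 3 of the 20 steps are up: C(20,3).

Final answer: C(20,3) = 1140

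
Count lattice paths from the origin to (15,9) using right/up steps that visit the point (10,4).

Paths (0,0)->(10,4): C(14,4) = 1001.
Paths (10,4)->(15,9): C(10,5) = 252.
By multiplication principle: 1001 x 252.

Final answer: 252252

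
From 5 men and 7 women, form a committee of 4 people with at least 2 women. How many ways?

Sum over valid woman counts:
C(7,2)C(5,2) = 210
C(7,3)C(5,1) = 175
C(7,4)C(5,0) = 35
Total: 210 + 175 + 35.

Final answer: 420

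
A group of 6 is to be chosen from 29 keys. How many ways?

C(29,6) = 29!/(6! x 23!).

Final answer: \binom{29}{6} = 475020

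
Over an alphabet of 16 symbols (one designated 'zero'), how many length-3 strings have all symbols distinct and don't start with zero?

The leading digit has 15 choices (anything but zero); the next has 15 (anything but the first), then 14, and so on, one fewer each time.
Total: 15 x 15 x 14.

Final answer: 3150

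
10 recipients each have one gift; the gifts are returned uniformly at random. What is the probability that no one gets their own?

Use the recurrence D(n) = (n-1)(D(n-1) + D(n-2)) with D(0)=1, D(1)=0.
Building up: D(2)=1, D(3)=2, D(4)=9, D(5)=44, D(6)=265, D(7)=1854, D(8)=14833, D(9)=133496, D(10)=1334961.
Total arrangements: 10! = 3628800.
Probability = D(10)/10! = 16481/44800.

Final answer: D(10)/10! = 1334961/3628800 = 0.367879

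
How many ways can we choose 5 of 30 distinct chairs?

C(30,5) = 30!/(5! x 25!).

Final answer: \binom{30}{5} = 142506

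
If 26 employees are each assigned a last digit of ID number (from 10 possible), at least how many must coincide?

There are 10 possible values for last digit of ID number. With 26 employees and 10 categories, by pigeonhole: ceiling(26/10).

Final answer: 3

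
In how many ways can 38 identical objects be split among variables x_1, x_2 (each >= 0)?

Stars and bars with 38 stars and 1 bars:
C(38+2-1, 2-1) = C(39,1).

Final answer: C(39,1) = 39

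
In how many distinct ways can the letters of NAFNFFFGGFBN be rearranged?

Letters (A:1, B:1, F:5, G:2, N:3). Total letters: 12.
Permutations = 12!/(5! x 3! x 2!).

Final answer: 332640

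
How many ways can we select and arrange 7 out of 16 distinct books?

P(16,7) = 16!/(16-7)! = 16!/9!.

Final answer: P(16,7) = 57657600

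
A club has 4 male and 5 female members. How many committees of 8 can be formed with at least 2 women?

Sum over valid woman counts:
C(5,4)C(4,4) = 5
C(5,5)C(4,3) = 4
Total: 5 + 4.

Final answer: 9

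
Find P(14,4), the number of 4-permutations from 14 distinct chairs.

P(14,4) = 14!/(14-4)! = 14!/10!.

Final answer: P(14,4) = 24024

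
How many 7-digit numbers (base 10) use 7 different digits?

First digit: 9 (not 0). Second: 9 (not first). Third: 8, etc.
Total: 9 x 9 x 8 x 7 x 6 x 5 x 4.

Final answer: 544320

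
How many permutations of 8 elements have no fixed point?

D(n) = (n-1)(D(n-1) + D(n-2)), D(0)=1, D(1)=0.
D(2) = 1 x (0 + 1) = 1
D(3) = 2 x (1 + 0) = 2
D(4) = 3 x (2 + 1) = 9
D(5) = 4 x (9 + 2) = 44
D(6) = 5 x (44 + 9) = 265
D(7) = 6 x (265 + 44) = 1854
D(8) = 7 x (D(7) + D(6)) = 7 x (1854 + 265)

Final answer: D(8) = 14833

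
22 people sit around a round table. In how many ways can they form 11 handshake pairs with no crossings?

This is counted by the nth Catalan number C_n. Here n = 22/2 = 11.
C_n = C(2n,n)/(n+1), so C_{11} = C(22,11)/12 = 705432/12.

Final answer: C_{11} = 58786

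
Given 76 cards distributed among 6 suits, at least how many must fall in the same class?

By pigeonhole with 76 objects and 6 categories: ceiling(76/6).

Final answer: 13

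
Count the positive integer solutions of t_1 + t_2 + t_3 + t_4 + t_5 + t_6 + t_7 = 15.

Substitute t'_i = t_i - 1 (so t'_i >= 0). Then sum t'_i = 15 - 7 = 8.
Stars and bars: C(8+7-1, 7-1) = C(14,6).

Final answer: C(14,6) = 3003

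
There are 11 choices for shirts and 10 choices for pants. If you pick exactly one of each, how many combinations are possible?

By the multiplication principle: 11 x 10.

Final answer: 110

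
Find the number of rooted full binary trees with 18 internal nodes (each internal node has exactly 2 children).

This is a standard Catalan-number count: the answer is C_n. Here n = 18.
Using C_0 = 1 and C_(k+1) = C_k x 2(2k+1)/(k+2), build up term by term: C_1=1, C_2=2, C_3=5, C_4=14, C_5=42, C_6=132, C_7=429, C_8=1430, C_9=4862, C_10=16796, C_11=58786, C_12=208012, C_13=742900, C_14=2674440, C_15=9694845, C_16=35357670, C_17=129644790, C_18=477638700.

Final answer: C_{18} = 477638700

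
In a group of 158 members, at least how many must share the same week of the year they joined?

There are 52 possible values for week of the year they joined. With 158 members and 52 categories, by pigeonhole: ceiling(158/52).

Final answer: 4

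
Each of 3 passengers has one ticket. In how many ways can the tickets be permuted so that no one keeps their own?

Use the recurrence D(n) = (n-1)(D(n-1) + D(n-2)) with D(0)=1, D(1)=0.
D(2) = 1 x (0 + 1) = 1
D(3) = 2 x (D(2) + D(1)) = 2 x (1 + 0)

Final answer: D(3) = 2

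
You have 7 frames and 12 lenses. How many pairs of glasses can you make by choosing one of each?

By the multiplication principle: 7 x 12.

Final answer: 84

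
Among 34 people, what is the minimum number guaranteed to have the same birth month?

There are 12 possible values for birth month. With 34 people and 12 categories, by pigeonhole: ceiling(34/12).

Final answer: 3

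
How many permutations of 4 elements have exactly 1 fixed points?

Choose which 1 elements are fixed: C(4,1) = 4.
Derange the remaining 3 using D(j) = (j-1)(D(j-1) + D(j-2)), D(0)=1, D(1)=0: D(2)=1, D(3)=2.
Total: 4 x 2.

Final answer: C(4,1) D(3) = 8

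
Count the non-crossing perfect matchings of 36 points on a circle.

The structures are counted by the Catalan number C_n. Here n = 36/2 = 18.
C_n = C(2n,n) - C(2n,n+1), so C_{18} = C(36,18) - C(36,19) = 9075135300 - 8597496600.

Final answer: C_{18} = 477638700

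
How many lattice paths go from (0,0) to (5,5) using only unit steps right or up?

Each path has 5 right steps and 5 up steps in some order (10 steps total).
Choose which 5 of the 10 steps are up: C(10,5).

Final answer: C(10,5) = 252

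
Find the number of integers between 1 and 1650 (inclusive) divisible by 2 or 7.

Multiples of 2: 825. Multiples of 7: 235. Of both (lcm=14): 117.
By inclusion-exclusion: 825 + 235 - 117.

Final answer: 943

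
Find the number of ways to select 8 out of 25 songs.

C(25,8) = 25!/(8! x (25-8)!).

Final answer: C(25,8) = 1081575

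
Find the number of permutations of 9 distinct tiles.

The number of ways to arrange 9 distinct objects is 9!.

Final answer: 9! = 362880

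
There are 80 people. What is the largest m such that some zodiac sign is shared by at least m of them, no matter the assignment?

There are 12 possible values for zodiac sign. With 80 people and 12 categories, by pigeonhole: ceiling(80/12).

Final answer: 7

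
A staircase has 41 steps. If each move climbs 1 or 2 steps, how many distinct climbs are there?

Condition on the final move: it is a 1-step (f(n-1) ways to get there) or a 2-step (f(n-2) ways), so f(n) = f(n-1) + f(n-2), with f(1)=1, f(2)=2.
Iterating the recurrence: f(1)=1, f(2)=2, f(3)=3, f(4)=5, f(5)=8, f(6)=13, f(7)=21, f(8)=34, f(9)=55, f(10)=89, f(11)=144, f(12)=233, f(13)=377, f(14)=610, f(15)=987, f(16)=1597, f(17)=2584, f(18)=4181, f(19)=6765, f(20)=10946, f(21)=17711, f(22)=28657, f(23)=46368, f(24)=75025, f(25)=121393, f(26)=196418, f(27)=317811, f(28)=514229, f(29)=832040, f(30)=1346269, f(31)=2178309, f(32)=3524578, f(33)=5702887, f(34)=9227465, f(35)=14930352, f(36)=24157817, f(37)=39088169, f(38)=63245986, f(39)=102334155, f(40)=165580141, f(41)=267914296.

Final answer: 267914296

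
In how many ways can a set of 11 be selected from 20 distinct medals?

C(20,11) = 20!/(11! x 9!).

Final answer: \binom{20}{11} = 167960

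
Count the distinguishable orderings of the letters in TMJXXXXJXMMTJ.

Letters (J:3, M:3, T:2, X:5). Total letters: 13.
Permutations = 13!/(5! x 3! x 3! x 2!).

Final answer: 720720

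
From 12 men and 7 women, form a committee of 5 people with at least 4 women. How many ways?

Sum over valid woman counts:
C(7,4)C(12,1) = 420
C(7,5)C(12,0) = 21
Total: 420 + 21.

Final answer: 441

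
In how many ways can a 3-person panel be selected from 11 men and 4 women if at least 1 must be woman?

Sum over valid woman counts:
C(4,1)C(11,2) = 220
C(4,2)C(11,1) = 66
C(4,3)C(11,0) = 4
Total: 220 + 66 + 4.

Final answer: 290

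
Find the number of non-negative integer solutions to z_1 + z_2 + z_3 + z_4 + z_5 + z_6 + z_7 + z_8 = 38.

Stars and bars with 38 stars and 7 bars:
C(38+8-1, 8-1) = C(45,7).

Final answer: C(45,7) = 45379620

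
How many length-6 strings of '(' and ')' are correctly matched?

This is counted by the nth Catalan number C_n. Here n = 3 (pairs).
C_n = C(2n,n)/(n+1), so C_{3} = C(6,3)/4 = 20/4.

Final answer: C_{3} = 5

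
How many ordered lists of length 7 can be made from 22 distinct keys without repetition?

P(22,7) = 22!/(22-7)! = 22!/15!.

Final answer: P(22,7) = 859541760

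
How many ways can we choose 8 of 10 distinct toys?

C(10,8) = 10!/(8! x 2!).

Final answer: \binom{10}{8} = 45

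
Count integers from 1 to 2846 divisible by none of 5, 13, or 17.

|div by 5|=569, |div by 13|=218, |div by 17|=167.
|div by 5&13|=43, |div by 5&17|=33, |div by 13&17|=12, |div by all|=2.
By inclusion-exclusion, divisible by at least one: 569+218+167-43-33-12+2 = 868.
Not divisible by any: 2846 - 868.

Final answer: 1978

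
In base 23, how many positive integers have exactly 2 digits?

These are the integers in [23^1, 23^2), so the count is 23^2 - 23^1 = 22 x 23^1.

Final answer: 506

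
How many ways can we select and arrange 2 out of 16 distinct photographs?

P(16,2) = 16!/(16-2)! = 16!/14!.

Final answer: P(16,2) = 240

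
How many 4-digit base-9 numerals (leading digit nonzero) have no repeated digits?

First digit: 8 (nonzero). Second: 8 (not first). Third: 7, etc.
Total: 8 x 8 x 7 x 6.

Final answer: 2688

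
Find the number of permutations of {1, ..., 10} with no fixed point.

D(n) = (n-1)(D(n-1) + D(n-2)), D(0)=1, D(1)=0.
Building up: D(2)=1, D(3)=2, D(4)=9, D(5)=44, D(6)=265, D(7)=1854, D(8)=14833, D(9)=133496.
D(10) = 9 x (D(9) + D(8)) = 9 x (133496 + 14833).

Final answer: D(10) = 1334961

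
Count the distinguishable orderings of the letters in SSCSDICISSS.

Letters (C:2, D:1, I:2, S:6). Total letters: 11.
Permutations = 11!/(6! x 2! x 2!).

Final answer: 13860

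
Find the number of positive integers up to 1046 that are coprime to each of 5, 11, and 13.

|div by 5|=209, |div by 11|=95, |div by 13|=80.
|div by 5&11|=19, |div by 5&13|=16, |div by 11&13|=7, |div by all|=1.
By inclusion-exclusion, divisible by at least one: 209+95+80-19-16-7+1 = 343.
Not divisible by any: 1046 - 343.

Final answer: 703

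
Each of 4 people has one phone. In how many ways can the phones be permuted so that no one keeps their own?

Derangements satisfy D(n) = (n-1)(D(n-1) + D(n-2)), starting from D(0)=1, D(1)=0.
D(2) = 1 x (0 + 1) = 1
D(3) = 2 x (1 + 0) = 2
D(4) = 3 x (D(3) + D(2)) = 3 x (2 + 1)

Final answer: D(4) = 9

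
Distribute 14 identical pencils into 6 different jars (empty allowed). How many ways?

Stars and bars: C(n+k-1, k-1) = C(19,5).

Final answer: C(19,5) = 11628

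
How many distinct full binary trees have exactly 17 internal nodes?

This is counted by the nth Catalan number C_n. Here n = 17.
C_n = C(2n,n) - C(2n,n+1), so C_{17} = C(34,17) - C(34,18) = 2333606220 - 2203961430.

Final answer: C_{17} = 129644790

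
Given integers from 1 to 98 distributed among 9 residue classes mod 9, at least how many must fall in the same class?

By pigeonhole with 98 objects and 9 categories: ceiling(98/9).

Final answer: 11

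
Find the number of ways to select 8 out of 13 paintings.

C(13,8) = 13!/(8! x 5!).

Final answer: \binom{13}{8} = 1287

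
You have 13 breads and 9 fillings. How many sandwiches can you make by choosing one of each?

By the multiplication principle: 13 x 9.

Final answer: 117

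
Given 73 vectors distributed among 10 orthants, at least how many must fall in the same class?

By pigeonhole with 73 objects and 10 categories: ceiling(73/10).

Final answer: 8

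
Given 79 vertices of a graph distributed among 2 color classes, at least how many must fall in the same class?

By pigeonhole with 79 objects and 2 categories: ceiling(79/2).

Final answer: 40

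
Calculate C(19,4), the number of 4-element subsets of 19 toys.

C(19,4) = 19!/(4! x (19-4)!).

Final answer: C(19,4) = 3876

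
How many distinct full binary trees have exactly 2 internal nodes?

This is counted by the nth Catalan number C_n. Here n = 2.
C_n = (2n)!/(n!(n+1)!), so C_{2} = 4!/(2! x 3!) = C(4,2)/3 = 6/3.

Final answer: C_{2} = 2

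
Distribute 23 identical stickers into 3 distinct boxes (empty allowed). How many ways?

Stars and bars: C(n+k-1, k-1) = C(25,2).

Final answer: C(25,2) = 300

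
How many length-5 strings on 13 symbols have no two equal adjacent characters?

First character: 13 choices. Each subsequent: 12 choices (must differ from the previous one).
Total: 13 x 12^4.

Final answer: 13 x 12^{4} = 269568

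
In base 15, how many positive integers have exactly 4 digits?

Leading digit: 14 options (nonzero). Other 3 digit(s): 15 options each.
Total: 14 x 15^3.

Final answer: 47250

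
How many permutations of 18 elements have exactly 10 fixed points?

Choose which 10 elements are fixed: C(18,10) = 43758.
Derange the remaining 8 using D(j) = (j-1)(D(j-1) + D(j-2)), D(0)=1, D(1)=0: D(2)=1, D(3)=2, D(4)=9, D(5)=44, D(6)=265, D(7)=1854, D(8)=14833.
Total: 43758 x 14833.

Final answer: C(18,10) D(8) = 649062414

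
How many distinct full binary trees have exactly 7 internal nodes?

The structures are counted by the Catalan number C_n. Here n = 7.
C_n = C(2n,n) - C(2n,n+1), so C_{7} = C(14,7) - C(14,8) = 3432 - 3003.

Final answer: C_{7} = 429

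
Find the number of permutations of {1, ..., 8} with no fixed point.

Derangements satisfy D(n) = (n-1)(D(n-1) + D(n-2)), starting from D(0)=1, D(1)=0.
Building up: D(2)=1, D(3)=2, D(4)=9, D(5)=44, D(6)=265, D(7)=1854.
D(8) = 7 x (D(7) + D(6)) = 7 x (1854 + 265).

Final answer: D(8) = 14833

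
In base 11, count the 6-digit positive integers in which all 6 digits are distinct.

The leading digit has 10 choices (anything but zero); the next has 10 (anything but the first), then 9, and so on, one fewer each time.
Total: 10 x 10 x 9 x 8 x 7 x 6.

Final answer: 302400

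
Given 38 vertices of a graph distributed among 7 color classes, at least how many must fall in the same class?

By pigeonhole with 38 objects and 7 categories: ceiling(38/7).

Final answer: 6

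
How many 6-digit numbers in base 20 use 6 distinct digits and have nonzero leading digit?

The leading digit has 19 choices (anything but zero); the next has 19 (anything but the first), then 18, and so on, one fewer each time.
Total: 19 x 19 x 18 x 17 x 16 x 15.

Final answer: 26511840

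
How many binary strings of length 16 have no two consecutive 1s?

Let a(n) count valid strings. If the last bit is 0 the prefix is any valid string of length n-1; if it is 1 the string must end in 01 with a valid prefix of length n-2. So a(n) = a(n-1) + a(n-2), a(1)=2, a(2)=3.
Iterating the recurrence: a(1)=2, a(2)=3, a(3)=5, a(4)=8, a(5)=13, a(6)=21, a(7)=34, a(8)=55, a(9)=89, a(10)=144, a(11)=233, a(12)=377, a(13)=610, a(14)=987, a(15)=1597, a(16)=2584.

Final answer: 2584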